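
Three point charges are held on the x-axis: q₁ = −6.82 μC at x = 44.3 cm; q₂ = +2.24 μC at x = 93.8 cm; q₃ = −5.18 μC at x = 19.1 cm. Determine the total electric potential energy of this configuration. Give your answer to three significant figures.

The work to assemble the configuration equals its total potential energy, U = Σ kqᵢqⱼ/rᵢⱼ over all pairs.
Pair separations: r₁₂ = 0.495 m, r₁₃ = 0.252 m, r₂₃ = 0.747 m.
U = (-0.277) + (1.26) + (-0.140) = 0.843 J.

0.843 J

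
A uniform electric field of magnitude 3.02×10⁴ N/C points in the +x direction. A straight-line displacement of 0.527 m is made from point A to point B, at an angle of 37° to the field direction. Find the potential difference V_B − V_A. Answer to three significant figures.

Only the component of displacement along E changes the potential: ΔV = −E·d·cosθ.
ΔV = −(3.02×10⁴ V/m)(0.527 m)cos37° = -1.27×10⁴ V.

-1.27×10⁴ V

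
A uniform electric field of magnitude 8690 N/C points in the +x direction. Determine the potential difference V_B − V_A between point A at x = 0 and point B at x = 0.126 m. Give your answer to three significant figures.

In a uniform field, potential decreases in the direction of E: V_B − V_A = −E·Δx.
V_B − V_A = −(8690 V/m)(0.126 m) = -1090 V.

-1090 V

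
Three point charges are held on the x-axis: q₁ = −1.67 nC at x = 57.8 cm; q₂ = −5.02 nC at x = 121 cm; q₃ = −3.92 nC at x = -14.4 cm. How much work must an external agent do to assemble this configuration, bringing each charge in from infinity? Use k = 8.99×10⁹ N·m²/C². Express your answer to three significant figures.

3.31×10⁻⁷ J

The assembly work is the sum of pairwise potential energies, U = Σ_{i<j} kqᵢqⱼ/rᵢⱼ.
Pair separations: r₁₂ = 0.632 m, r₁₃ = 0.722 m, r₂₃ = 1.35 m.
U = (1.19×10⁻⁷) + (8.15×10⁻⁸) + (1.31×10⁻⁷) = 3.31×10⁻⁷ J.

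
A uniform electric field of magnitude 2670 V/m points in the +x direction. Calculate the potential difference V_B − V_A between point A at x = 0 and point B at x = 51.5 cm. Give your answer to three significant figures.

In a uniform field, potential decreases in the direction of E: V_B − V_A = −E·Δx.
V_B − V_A = −(2670 V/m)(0.515 m) = -1380 V.

-1380 V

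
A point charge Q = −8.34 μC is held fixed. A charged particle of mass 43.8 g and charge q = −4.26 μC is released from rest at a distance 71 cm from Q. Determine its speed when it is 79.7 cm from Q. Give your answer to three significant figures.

Only the electrostatic force acts, so mechanical energy is conserved: ½mv² = U₁ − U₂ = kQq(1/r₁ − 1/r₂).
U₁ − U₂ = (8.99×10⁹ N·m²/C²)(-8.34×10⁻⁶ C)(-4.26×10⁻⁶ C)(1/0.710 − 1/0.797) = 0.0491 J.
v = √(2·0.0491/0.0438) = 1.50 m/s.

1.50 m/s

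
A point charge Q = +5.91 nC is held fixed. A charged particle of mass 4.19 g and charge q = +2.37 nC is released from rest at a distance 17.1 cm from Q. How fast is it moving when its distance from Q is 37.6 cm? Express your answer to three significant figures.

Only the electrostatic force acts, so mechanical energy is conserved: ½mv² = U₁ − U₂ = kQq(1/r₁ − 1/r₂).
U₁ − U₂ = (8.99×10⁹ N·m²/C²)(5.91×10⁻⁹ C)(2.37×10⁻⁹ C)(1/0.171 − 1/0.376) = 4.01×10⁻⁷ J.
v = √(2·4.01×10⁻⁷/4.19×10⁻³) = 0.0138 m/s.

0.0138 m/s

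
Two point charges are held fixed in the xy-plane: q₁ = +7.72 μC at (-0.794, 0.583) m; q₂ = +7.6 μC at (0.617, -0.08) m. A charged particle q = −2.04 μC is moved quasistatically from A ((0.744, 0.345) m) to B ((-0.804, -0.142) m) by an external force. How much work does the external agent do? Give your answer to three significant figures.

0.112 J

For quasistatic motion the external work equals the change in potential energy: W_ext = qΔV = q(V_B − V_A).
At A: distances to the source charges are 1.56 m, 0.444 m; V_A = Σ kqᵢ/rᵢ = 1.99×10⁵ V.
At B: distances to the source charges are 0.725 m, 1.42 m; V_B = Σ kqᵢ/rᵢ = 1.44×10⁵ V.
ΔV = V_B − V_A = -5.49×10⁴ V.
W_ext = qΔV = (-2.04×10⁻⁶ C)(-5.49×10⁴ V) = 0.112 J.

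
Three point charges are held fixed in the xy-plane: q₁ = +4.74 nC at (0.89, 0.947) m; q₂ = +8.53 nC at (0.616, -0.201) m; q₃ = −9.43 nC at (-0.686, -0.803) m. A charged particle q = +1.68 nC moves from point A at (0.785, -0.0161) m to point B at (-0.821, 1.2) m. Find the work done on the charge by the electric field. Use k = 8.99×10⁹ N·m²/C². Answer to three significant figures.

4.68×10⁻⁷ J

The work done by the electric force is W_field = −ΔU = −q(V_B − V_A) = q(V_A − V_B).
At A: distances to the source charges are 0.969 m, 0.250 m, 1.67 m; V_A = Σ kqᵢ/rᵢ = 299 V.
At B: distances to the source charges are 1.73 m, 2.01 m, 2.01 m; V_B = Σ kqᵢ/rᵢ = 20.6 V.
ΔV = V_B − V_A = -279 V.
W_field = −qΔV = −(1.68×10⁻⁹ C)(-279 V) = 4.68×10⁻⁷ J.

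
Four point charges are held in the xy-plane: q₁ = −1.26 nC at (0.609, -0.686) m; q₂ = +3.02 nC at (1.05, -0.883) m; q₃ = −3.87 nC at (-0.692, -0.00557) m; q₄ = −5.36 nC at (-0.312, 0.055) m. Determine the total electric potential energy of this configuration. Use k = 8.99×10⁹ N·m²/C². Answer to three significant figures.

3.53×10⁻⁷ J

The assembly work is the sum of pairwise potential energies, U = Σ_{i<j} kqᵢqⱼ/rᵢⱼ.
Pair separations: r₁₂ = 0.483 m, r₁₃ = 1.47 m, r₁₄ = 1.18 m, r₂₃ = 1.95 m, r₂₄ = 1.65 m, r₃₄ = 0.385 m.
Summing all 6 pair terms gives U = 3.53×10⁻⁷ J.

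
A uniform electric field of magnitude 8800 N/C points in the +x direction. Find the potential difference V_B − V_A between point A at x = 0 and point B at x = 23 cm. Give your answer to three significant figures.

In a uniform field, potential decreases in the direction of E: V_B − V_A = −E·Δx.
V_B − V_A = −(8800 V/m)(0.230 m) = -2020 V.

-2020 V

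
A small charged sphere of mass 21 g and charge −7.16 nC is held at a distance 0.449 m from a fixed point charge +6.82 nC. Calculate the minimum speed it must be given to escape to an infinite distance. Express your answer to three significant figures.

To just escape, total mechanical energy must reach zero at infinity: ½mv²_min + U = 0, so ½mv²_min = −U = |kQq|/r.
|U| = |kQq|/r = (8.99×10⁹ N·m²/C²)(6.82×10⁻⁹)(7.16×10⁻⁹)/(0.449) = 9.78×10⁻⁷ J.
v_min = √(2|U|/m) = √(2·9.78×10⁻⁷/0.0210) = 9.65×10⁻³ m/s.

9.65×10⁻³ m/s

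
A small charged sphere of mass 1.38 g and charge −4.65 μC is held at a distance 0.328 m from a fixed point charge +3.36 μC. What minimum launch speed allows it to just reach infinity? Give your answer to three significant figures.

24.9 m/s

To just escape, total mechanical energy must reach zero at infinity: ½mv²_min + U = 0, so ½mv²_min = −U = |kQq|/r.
|U| = |kQq|/r = (8.99×10⁹ N·m²/C²)(3.36×10⁻⁶)(4.65×10⁻⁶)/(0.328) = 0.428 J.
v_min = √(2|U|/m) = √(2·0.428/1.38×10⁻³) = 24.9 m/s.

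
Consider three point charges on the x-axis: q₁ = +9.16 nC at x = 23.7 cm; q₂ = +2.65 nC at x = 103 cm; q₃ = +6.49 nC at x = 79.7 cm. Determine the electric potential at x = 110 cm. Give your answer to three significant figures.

628 V

The total potential is the scalar sum of each charge's contribution, V = Σ kqᵢ/rᵢ.
Distances from the field point to each charge: r₁ = 0.863 m, r₂ = 0.0700 m, r₃ = 0.303 m.
V = k[(9.16×10⁻⁹)/(0.863) + (2.65×10⁻⁹)/(0.0700) + (6.49×10⁻⁹)/(0.303)] = 628 V.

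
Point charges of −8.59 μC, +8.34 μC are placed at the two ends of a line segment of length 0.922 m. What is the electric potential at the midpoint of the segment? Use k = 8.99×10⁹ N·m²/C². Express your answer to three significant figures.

The total potential is the scalar sum of each charge's contribution, V = Σ kqᵢ/rᵢ.
Each charge is 0.461 m from the midpoint.
V = k[(-8.59×10⁻⁶)/(0.461) + (8.34×10⁻⁶)/(0.461)] = -4880 V.

-4880 V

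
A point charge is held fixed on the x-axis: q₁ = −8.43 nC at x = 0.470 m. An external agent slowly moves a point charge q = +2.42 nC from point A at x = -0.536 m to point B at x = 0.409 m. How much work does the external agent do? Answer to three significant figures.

For quasistatic motion the external work equals the change in potential energy: W_ext = qΔV = q(V_B − V_A).
At A: distance to the source charge is 1.01 m; V_A = kq₁/r = -75.3 V.
At B: distance to the source charge is 0.0610 m; V_B = kq₁/r = -1240 V.
ΔV = V_B − V_A = -1170 V.
W_ext = qΔV = (2.42×10⁻⁹ C)(-1170 V) = -2.82×10⁻⁶ J.

-2.82×10⁻⁶ J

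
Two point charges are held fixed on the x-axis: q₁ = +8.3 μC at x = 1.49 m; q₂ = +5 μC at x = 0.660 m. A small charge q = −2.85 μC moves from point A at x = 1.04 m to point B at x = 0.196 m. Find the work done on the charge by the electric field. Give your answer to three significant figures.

The work done by the electric force is W_field = −ΔU = −q(V_B − V_A) = q(V_A − V_B).
At A: distances to the source charges are 0.450 m, 0.380 m; V_A = Σ kqᵢ/rᵢ = 2.84×10⁵ V.
At B: distances to the source charges are 1.29 m, 0.464 m; V_B = Σ kqᵢ/rᵢ = 1.55×10⁵ V.
ΔV = V_B − V_A = -1.30×10⁵ V.
W_field = −qΔV = −(-2.85×10⁻⁶ C)(-1.30×10⁵ V) = -0.369 J.

-0.369 J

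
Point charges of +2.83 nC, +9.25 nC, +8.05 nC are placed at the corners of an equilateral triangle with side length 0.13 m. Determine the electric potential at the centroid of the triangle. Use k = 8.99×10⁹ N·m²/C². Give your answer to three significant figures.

The total potential is the scalar sum of each charge's contribution, V = Σ kqᵢ/rᵢ.
The distance from each vertex to the centroid is a/√3 = 0.0751 m.
V = k[(2.83×10⁻⁹)/(0.0751) + (9.25×10⁻⁹)/(0.0751) + (8.05×10⁻⁹)/(0.0751)] = 2410 V.

2410 V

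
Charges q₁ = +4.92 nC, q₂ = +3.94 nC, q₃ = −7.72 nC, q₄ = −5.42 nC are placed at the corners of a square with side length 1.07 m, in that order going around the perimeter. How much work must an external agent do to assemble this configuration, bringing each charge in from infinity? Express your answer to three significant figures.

-3.18×10⁻⁷ J

The assembly work is the sum of pairwise potential energies, U = Σ_{i<j} kqᵢqⱼ/rᵢⱼ.
The four side pairs have separation 1.07 m and the two diagonal pairs 1.51 m.
Summing all 6 pair terms gives U = -3.18×10⁻⁷ J.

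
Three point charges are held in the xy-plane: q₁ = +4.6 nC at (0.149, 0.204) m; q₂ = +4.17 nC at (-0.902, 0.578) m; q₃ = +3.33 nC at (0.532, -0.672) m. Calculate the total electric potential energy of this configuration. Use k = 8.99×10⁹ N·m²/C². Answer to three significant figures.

The assembly work is the sum of pairwise potential energies, U = Σ_{i<j} kqᵢqⱼ/rᵢⱼ.
Pair separations: r₁₂ = 1.12 m, r₁₃ = 0.956 m, r₂₃ = 1.90 m.
U = (1.55×10⁻⁷) + (1.44×10⁻⁷) + (6.56×10⁻⁸) = 3.64×10⁻⁷ J.

3.64×10⁻⁷ J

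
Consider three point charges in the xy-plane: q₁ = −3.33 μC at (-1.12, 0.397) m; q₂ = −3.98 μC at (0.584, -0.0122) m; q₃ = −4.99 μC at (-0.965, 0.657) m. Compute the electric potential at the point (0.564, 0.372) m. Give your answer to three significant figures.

-1.40×10⁵ V

The total potential is the scalar sum of each charge's contribution, V = Σ kqᵢ/rᵢ.
Distances from the field point to each charge: r₁ = 1.68 m, r₂ = 0.385 m, r₃ = 1.56 m.
V = k[(-3.33×10⁻⁶)/(1.68) + (-3.98×10⁻⁶)/(0.385) + (-4.99×10⁻⁶)/(1.56)] = -1.40×10⁵ V.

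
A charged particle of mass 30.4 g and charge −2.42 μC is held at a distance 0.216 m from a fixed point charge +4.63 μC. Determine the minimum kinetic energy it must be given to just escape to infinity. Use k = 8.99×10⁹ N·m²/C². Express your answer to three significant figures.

To just escape, total mechanical energy must reach zero at infinity: ½mv²_min + U = 0, so ½mv²_min = −U = |kQq|/r.
|U| = |kQq|/r = (8.99×10⁹ N·m²/C²)(4.63×10⁻⁶)(2.42×10⁻⁶)/(0.216) = 0.466 J.

0.466 J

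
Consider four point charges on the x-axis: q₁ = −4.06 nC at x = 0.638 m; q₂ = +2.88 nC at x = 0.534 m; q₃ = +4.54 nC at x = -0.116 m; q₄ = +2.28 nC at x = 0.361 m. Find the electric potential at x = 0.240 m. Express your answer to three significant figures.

The total potential is the scalar sum of each charge's contribution, V = Σ kqᵢ/rᵢ.
Distances from the field point to each charge: r₁ = 0.398 m, r₂ = 0.294 m, r₃ = 0.356 m, r₄ = 0.121 m.
V = k[(-4.06×10⁻⁹)/(0.398) + (2.88×10⁻⁹)/(0.294) + (4.54×10⁻⁹)/(0.356) + (2.28×10⁻⁹)/(0.121)] = 280 V.

280 V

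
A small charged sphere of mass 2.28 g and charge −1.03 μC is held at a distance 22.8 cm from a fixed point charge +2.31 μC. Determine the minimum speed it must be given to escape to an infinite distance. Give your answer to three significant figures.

9.07 m/s

To just escape, total mechanical energy must reach zero at infinity: ½mv²_min + U = 0, so ½mv²_min = −U = |kQq|/r.
|U| = |kQq|/r = (8.99×10⁹ N·m²/C²)(2.31×10⁻⁶)(1.03×10⁻⁶)/(0.228) = 0.0938 J.
v_min = √(2|U|/m) = √(2·0.0938/2.28×10⁻³) = 9.07 m/s.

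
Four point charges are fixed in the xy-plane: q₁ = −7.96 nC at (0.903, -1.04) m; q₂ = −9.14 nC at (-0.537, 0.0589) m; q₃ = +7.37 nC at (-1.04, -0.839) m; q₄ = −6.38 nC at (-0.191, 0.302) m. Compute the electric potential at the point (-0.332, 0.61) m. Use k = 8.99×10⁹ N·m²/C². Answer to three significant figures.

-303 V

Electric potential is a scalar, so the contributions from each charge add algebraically: V = Σ kqᵢ/rᵢ.
Distances from the field point to each charge: r₁ = 2.06 m, r₂ = 0.588 m, r₃ = 1.61 m, r₄ = 0.339 m.
V = k[(-7.96×10⁻⁹)/(2.06) + (-9.14×10⁻⁹)/(0.588) + (7.37×10⁻⁹)/(1.61) + (-6.38×10⁻⁹)/(0.339)] = -303 V.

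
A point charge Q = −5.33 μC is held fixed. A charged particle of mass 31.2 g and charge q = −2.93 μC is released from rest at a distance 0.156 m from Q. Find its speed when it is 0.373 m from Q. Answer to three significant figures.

5.79 m/s

Only the electrostatic force acts, so mechanical energy is conserved: ½mv² = U₁ − U₂ = kQq(1/r₁ − 1/r₂).
U₁ − U₂ = (8.99×10⁹ N·m²/C²)(-5.33×10⁻⁶ C)(-2.93×10⁻⁶ C)(1/0.156 − 1/0.373) = 0.524 J.
v = √(2·0.524/0.0312) = 5.79 m/s.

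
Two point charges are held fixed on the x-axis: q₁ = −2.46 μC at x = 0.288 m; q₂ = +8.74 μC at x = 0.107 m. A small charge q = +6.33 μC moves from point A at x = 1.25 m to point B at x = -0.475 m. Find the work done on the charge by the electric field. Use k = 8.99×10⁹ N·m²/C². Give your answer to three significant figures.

The work done by the electric force is W_field = −ΔU = −q(V_B − V_A) = q(V_A − V_B).
At A: distances to the source charges are 0.962 m, 1.14 m; V_A = Σ kqᵢ/rᵢ = 4.58×10⁴ V.
At B: distances to the source charges are 0.763 m, 0.582 m; V_B = Σ kqᵢ/rᵢ = 1.06×10⁵ V.
ΔV = V_B − V_A = 6.03×10⁴ V.
W_field = −qΔV = −(6.33×10⁻⁶ C)(6.03×10⁴ V) = -0.381 J.

-0.381 J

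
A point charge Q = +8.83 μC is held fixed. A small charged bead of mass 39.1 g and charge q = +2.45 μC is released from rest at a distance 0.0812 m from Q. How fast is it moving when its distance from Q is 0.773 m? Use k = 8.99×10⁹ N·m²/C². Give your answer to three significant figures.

10.5 m/s

Only the electrostatic force acts, so mechanical energy is conserved: ½mv² = U₁ − U₂ = kQq(1/r₁ − 1/r₂).
U₁ − U₂ = (8.99×10⁹ N·m²/C²)(8.83×10⁻⁶ C)(2.45×10⁻⁶ C)(1/0.0812 − 1/0.773) = 2.14 J.
v = √(2·2.14/0.0391) = 10.5 m/s.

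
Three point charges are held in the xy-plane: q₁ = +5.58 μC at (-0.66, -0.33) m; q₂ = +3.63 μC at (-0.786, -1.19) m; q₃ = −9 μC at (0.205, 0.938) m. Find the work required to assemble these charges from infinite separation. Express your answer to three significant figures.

The work to assemble the configuration equals its total potential energy, U = Σ kqᵢqⱼ/rᵢⱼ over all pairs.
Pair separations: r₁₂ = 0.869 m, r₁₃ = 1.53 m, r₂₃ = 2.35 m.
U = (0.210) + (-0.294) + (-0.125) = -0.210 J.

-0.210 J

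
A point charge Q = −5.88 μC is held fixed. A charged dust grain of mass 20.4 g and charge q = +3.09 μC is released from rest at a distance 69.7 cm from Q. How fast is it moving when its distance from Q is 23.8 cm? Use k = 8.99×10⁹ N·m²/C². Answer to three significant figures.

Only the electrostatic force acts, so mechanical energy is conserved: ½mv² = U₁ − U₂ = kQq(1/r₁ − 1/r₂).
U₁ − U₂ = (8.99×10⁹ N·m²/C²)(-5.88×10⁻⁶ C)(3.09×10⁻⁶ C)(1/0.697 − 1/0.238) = 0.452 J.
v = √(2·0.452/0.0204) = 6.66 m/s.

6.66 m/s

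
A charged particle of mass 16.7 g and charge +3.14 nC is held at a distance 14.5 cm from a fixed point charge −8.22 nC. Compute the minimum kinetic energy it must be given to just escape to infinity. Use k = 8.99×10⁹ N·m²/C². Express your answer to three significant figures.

1.60×10⁻⁶ J

To just escape, total mechanical energy must reach zero at infinity: ½mv²_min + U = 0, so ½mv²_min = −U = |kQq|/r.
|U| = |kQq|/r = (8.99×10⁹ N·m²/C²)(8.22×10⁻⁹)(3.14×10⁻⁹)/(0.145) = 1.60×10⁻⁶ J.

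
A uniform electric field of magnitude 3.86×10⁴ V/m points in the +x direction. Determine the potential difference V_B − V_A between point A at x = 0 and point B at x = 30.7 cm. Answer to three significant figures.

In a uniform field, potential decreases in the direction of E: V_B − V_A = −E·Δx.
V_B − V_A = −(3.86×10⁴ V/m)(0.307 m) = -1.19×10⁴ V.

-1.19×10⁴ V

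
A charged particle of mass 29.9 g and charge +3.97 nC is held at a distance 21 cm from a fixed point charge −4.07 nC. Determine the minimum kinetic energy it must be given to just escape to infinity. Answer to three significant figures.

To just escape, total mechanical energy must reach zero at infinity: ½mv²_min + U = 0, so ½mv²_min = −U = |kQq|/r.
|U| = |kQq|/r = (8.99×10⁹ N·m²/C²)(4.07×10⁻⁹)(3.97×10⁻⁹)/(0.210) = 6.92×10⁻⁷ J.

6.92×10⁻⁷ J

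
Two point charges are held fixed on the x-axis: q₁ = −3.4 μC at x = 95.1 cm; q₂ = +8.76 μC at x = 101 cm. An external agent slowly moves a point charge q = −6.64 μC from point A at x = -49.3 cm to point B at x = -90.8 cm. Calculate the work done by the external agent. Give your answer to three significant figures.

0.0439 J

For quasistatic motion the external work equals the change in potential energy: W_ext = qΔV = q(V_B − V_A).
At A: distances to the source charges are 1.44 m, 1.50 m; V_A = Σ kqᵢ/rᵢ = 3.12×10⁴ V.
At B: distances to the source charges are 1.86 m, 1.92 m; V_B = Σ kqᵢ/rᵢ = 2.46×10⁴ V.
ΔV = V_B − V_A = -6610 V.
W_ext = qΔV = (-6.64×10⁻⁶ C)(-6610 V) = 0.0439 J.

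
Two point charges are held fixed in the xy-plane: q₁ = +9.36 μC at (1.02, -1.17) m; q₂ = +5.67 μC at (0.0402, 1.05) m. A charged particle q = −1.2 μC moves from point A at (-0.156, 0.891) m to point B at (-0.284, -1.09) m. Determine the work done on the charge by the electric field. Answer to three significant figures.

-0.179 J

The work done by the electric force is W_field = −ΔU = −q(V_B − V_A) = q(V_A − V_B).
At A: distances to the source charges are 2.37 m, 0.253 m; V_A = Σ kqᵢ/rᵢ = 2.37×10⁵ V.
At B: distances to the source charges are 1.31 m, 2.16 m; V_B = Σ kqᵢ/rᵢ = 8.80×10⁴ V.
ΔV = V_B − V_A = -1.49×10⁵ V.
W_field = −qΔV = −(-1.20×10⁻⁶ C)(-1.49×10⁵ V) = -0.179 J.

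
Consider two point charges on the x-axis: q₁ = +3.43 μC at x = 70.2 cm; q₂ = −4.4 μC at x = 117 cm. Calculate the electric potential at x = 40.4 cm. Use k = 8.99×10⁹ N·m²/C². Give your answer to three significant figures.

The total potential is the scalar sum of each charge's contribution, V = Σ kqᵢ/rᵢ.
Distances from the field point to each charge: r₁ = 0.298 m, r₂ = 0.766 m.
V = k[(3.43×10⁻⁶)/(0.298) + (-4.40×10⁻⁶)/(0.766)] = 5.18×10⁴ V.

5.18×10⁴ V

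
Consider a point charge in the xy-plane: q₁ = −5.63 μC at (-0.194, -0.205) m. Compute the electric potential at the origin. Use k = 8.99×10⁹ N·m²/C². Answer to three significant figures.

-1.79×10⁵ V

The total potential is the scalar sum of each charge's contribution, V = Σ kqᵢ/rᵢ.
Distances from the field point to each charge: r₁ = 0.282 m.
V = k[(-5.63×10⁻⁶)/(0.282)] = -1.79×10⁵ V.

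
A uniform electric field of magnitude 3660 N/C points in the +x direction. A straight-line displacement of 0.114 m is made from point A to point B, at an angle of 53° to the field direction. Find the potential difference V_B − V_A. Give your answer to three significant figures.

Only the component of displacement along E changes the potential: ΔV = −E·d·cosθ.
ΔV = −(3660 V/m)(0.114 m)cos53° = -251 V.

-251 V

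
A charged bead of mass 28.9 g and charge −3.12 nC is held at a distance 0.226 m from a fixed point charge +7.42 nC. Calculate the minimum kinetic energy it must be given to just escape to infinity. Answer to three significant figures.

9.21×10⁻⁷ J

To just escape, total mechanical energy must reach zero at infinity: ½mv²_min + U = 0, so ½mv²_min = −U = |kQq|/r.
|U| = |kQq|/r = (8.99×10⁹ N·m²/C²)(7.42×10⁻⁹)(3.12×10⁻⁹)/(0.226) = 9.21×10⁻⁷ J.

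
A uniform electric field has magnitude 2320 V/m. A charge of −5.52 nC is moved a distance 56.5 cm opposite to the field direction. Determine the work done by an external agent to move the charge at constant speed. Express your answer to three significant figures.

-7.24×10⁻⁶ J

The potential change for a displacement 56.5 cm opposite to the field direction is ΔV = +Ed = 1310 V.
W_ext = qΔV = -7.24×10⁻⁶ J.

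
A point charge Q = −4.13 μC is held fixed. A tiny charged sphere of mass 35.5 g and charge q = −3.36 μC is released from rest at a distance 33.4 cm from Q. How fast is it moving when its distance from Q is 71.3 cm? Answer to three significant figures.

Only the electrostatic force acts, so mechanical energy is conserved: ½mv² = U₁ − U₂ = kQq(1/r₁ − 1/r₂).
U₁ − U₂ = (8.99×10⁹ N·m²/C²)(-4.13×10⁻⁶ C)(-3.36×10⁻⁶ C)(1/0.334 − 1/0.713) = 0.199 J.
v = √(2·0.199/0.0355) = 3.34 m/s.

3.34 m/s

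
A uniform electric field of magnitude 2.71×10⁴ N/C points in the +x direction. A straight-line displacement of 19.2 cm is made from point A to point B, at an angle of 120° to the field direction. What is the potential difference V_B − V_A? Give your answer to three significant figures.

2600 V

Only the component of displacement along E changes the potential: ΔV = −E·d·cosθ.
ΔV = −(2.71×10⁴ V/m)(0.192 m)cos120° = 2600 V.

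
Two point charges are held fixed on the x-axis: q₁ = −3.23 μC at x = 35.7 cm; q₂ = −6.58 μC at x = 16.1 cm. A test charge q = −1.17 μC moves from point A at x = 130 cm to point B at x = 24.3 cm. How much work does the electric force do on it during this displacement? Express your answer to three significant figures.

The work done by the electric force is W_field = −ΔU = −q(V_B − V_A) = q(V_A − V_B).
At A: distances to the source charges are 0.943 m, 1.14 m; V_A = Σ kqᵢ/rᵢ = -8.27×10⁴ V.
At B: distances to the source charges are 0.114 m, 0.0820 m; V_B = Σ kqᵢ/rᵢ = -9.76×10⁵ V.
ΔV = V_B − V_A = -8.93×10⁵ V.
W_field = −qΔV = −(-1.17×10⁻⁶ C)(-8.93×10⁵ V) = -1.05 J.

-1.05 J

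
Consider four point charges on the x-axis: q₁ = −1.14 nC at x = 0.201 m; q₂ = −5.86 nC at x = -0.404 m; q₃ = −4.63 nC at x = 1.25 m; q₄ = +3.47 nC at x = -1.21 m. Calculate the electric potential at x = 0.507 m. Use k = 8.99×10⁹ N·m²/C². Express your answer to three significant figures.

The total potential is the scalar sum of each charge's contribution, V = Σ kqᵢ/rᵢ.
Distances from the field point to each charge: r₁ = 0.306 m, r₂ = 0.911 m, r₃ = 0.743 m, r₄ = 1.72 m.
V = k[(-1.14×10⁻⁹)/(0.306) + (-5.86×10⁻⁹)/(0.911) + (-4.63×10⁻⁹)/(0.743) + (3.47×10⁻⁹)/(1.72)] = -129 V.

-129 V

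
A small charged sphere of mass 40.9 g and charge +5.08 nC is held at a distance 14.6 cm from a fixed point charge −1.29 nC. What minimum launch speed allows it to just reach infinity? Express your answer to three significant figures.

4.44×10⁻³ m/s

To just escape, total mechanical energy must reach zero at infinity: ½mv²_min + U = 0, so ½mv²_min = −U = |kQq|/r.
|U| = |kQq|/r = (8.99×10⁹ N·m²/C²)(1.29×10⁻⁹)(5.08×10⁻⁹)/(0.146) = 4.04×10⁻⁷ J.
v_min = √(2|U|/m) = √(2·4.04×10⁻⁷/0.0409) = 4.44×10⁻³ m/s.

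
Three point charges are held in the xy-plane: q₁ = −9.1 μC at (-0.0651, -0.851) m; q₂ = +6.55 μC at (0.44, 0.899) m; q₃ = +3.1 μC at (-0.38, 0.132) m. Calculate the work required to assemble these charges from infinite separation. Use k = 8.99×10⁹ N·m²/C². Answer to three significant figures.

The assembly work is the sum of pairwise potential energies, U = Σ_{i<j} kqᵢqⱼ/rᵢⱼ.
Pair separations: r₁₂ = 1.82 m, r₁₃ = 1.03 m, r₂₃ = 1.12 m.
U = (-0.294) + (-0.246) + (0.163) = -0.377 J.

-0.377 J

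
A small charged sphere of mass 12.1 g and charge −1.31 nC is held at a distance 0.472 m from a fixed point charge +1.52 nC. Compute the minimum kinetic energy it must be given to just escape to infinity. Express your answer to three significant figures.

3.79×10⁻⁸ J

To just escape, total mechanical energy must reach zero at infinity: ½mv²_min + U = 0, so ½mv²_min = −U = |kQq|/r.
|U| = |kQq|/r = (8.99×10⁹ N·m²/C²)(1.52×10⁻⁹)(1.31×10⁻⁹)/(0.472) = 3.79×10⁻⁸ J.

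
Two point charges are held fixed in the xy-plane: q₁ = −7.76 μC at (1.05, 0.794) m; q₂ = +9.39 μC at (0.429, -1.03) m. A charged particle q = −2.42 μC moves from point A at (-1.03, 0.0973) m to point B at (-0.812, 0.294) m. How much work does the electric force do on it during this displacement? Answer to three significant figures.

-8.83×10⁻³ J

The work done by the electric force is W_field = −ΔU = −q(V_B − V_A) = q(V_A − V_B).
At A: distances to the source charges are 2.19 m, 1.84 m; V_A = Σ kqᵢ/rᵢ = 1.40×10⁴ V.
At B: distances to the source charges are 1.93 m, 1.81 m; V_B = Σ kqᵢ/rᵢ = 1.03×10⁴ V.
ΔV = V_B − V_A = -3650 V.
W_field = −qΔV = −(-2.42×10⁻⁶ C)(-3650 V) = -8.83×10⁻³ J.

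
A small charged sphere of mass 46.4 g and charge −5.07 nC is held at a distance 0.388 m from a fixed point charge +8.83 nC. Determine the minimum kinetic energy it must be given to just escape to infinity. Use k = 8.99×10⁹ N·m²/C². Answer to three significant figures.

1.04×10⁻⁶ J

To just escape, total mechanical energy must reach zero at infinity: ½mv²_min + U = 0, so ½mv²_min = −U = |kQq|/r.
|U| = |kQq|/r = (8.99×10⁹ N·m²/C²)(8.83×10⁻⁹)(5.07×10⁻⁹)/(0.388) = 1.04×10⁻⁶ J.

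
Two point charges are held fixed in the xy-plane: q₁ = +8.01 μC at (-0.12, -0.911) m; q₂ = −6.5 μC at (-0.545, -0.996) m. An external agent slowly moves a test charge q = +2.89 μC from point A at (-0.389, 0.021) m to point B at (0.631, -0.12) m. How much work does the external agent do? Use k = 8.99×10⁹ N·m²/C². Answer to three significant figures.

For quasistatic motion the external work equals the change in potential energy: W_ext = qΔV = q(V_B − V_A).
At A: distances to the source charges are 0.970 m, 1.03 m; V_A = Σ kqᵢ/rᵢ = 1.74×10⁴ V.
At B: distances to the source charges are 1.09 m, 1.47 m; V_B = Σ kqᵢ/rᵢ = 2.62×10⁴ V.
ΔV = V_B − V_A = 8730 V.
W_ext = qΔV = (2.89×10⁻⁶ C)(8730 V) = 0.0252 J.

0.0252 J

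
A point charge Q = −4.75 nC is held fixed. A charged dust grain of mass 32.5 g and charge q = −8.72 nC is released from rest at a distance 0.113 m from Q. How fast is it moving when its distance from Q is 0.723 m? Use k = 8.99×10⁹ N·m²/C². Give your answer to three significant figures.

0.0131 m/s

Only the electrostatic force acts, so mechanical energy is conserved: ½mv² = U₁ − U₂ = kQq(1/r₁ − 1/r₂).
U₁ − U₂ = (8.99×10⁹ N·m²/C²)(-4.75×10⁻⁹ C)(-8.72×10⁻⁹ C)(1/0.113 − 1/0.723) = 2.78×10⁻⁶ J.
v = √(2·2.78×10⁻⁶/0.0325) = 0.0131 m/s.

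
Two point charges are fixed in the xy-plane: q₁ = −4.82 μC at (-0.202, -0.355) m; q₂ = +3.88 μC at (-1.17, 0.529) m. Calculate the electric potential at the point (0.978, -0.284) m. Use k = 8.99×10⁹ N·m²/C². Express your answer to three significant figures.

-2.15×10⁴ V

The total potential is the scalar sum of each charge's contribution, V = Σ kqᵢ/rᵢ.
Distances from the field point to each charge: r₁ = 1.18 m, r₂ = 2.30 m.
V = k[(-4.82×10⁻⁶)/(1.18) + (3.88×10⁻⁶)/(2.30)] = -2.15×10⁴ V.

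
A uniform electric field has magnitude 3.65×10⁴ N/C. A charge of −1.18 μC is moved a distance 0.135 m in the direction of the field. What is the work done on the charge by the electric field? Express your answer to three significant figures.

The potential change for a displacement 0.135 m in the direction of the field is ΔV = −Ed = -4930 V.
W_field = −qΔV = -5.81×10⁻³ J.

-5.81×10⁻³ J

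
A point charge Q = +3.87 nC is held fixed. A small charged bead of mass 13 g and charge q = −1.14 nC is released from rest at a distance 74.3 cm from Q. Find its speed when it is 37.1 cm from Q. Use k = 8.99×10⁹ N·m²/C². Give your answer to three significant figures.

2.87×10⁻³ m/s

Only the electrostatic force acts, so mechanical energy is conserved: ½mv² = U₁ − U₂ = kQq(1/r₁ − 1/r₂).
U₁ − U₂ = (8.99×10⁹ N·m²/C²)(3.87×10⁻⁹ C)(-1.14×10⁻⁹ C)(1/0.743 − 1/0.371) = 5.35×10⁻⁸ J.
v = √(2·5.35×10⁻⁸/0.0130) = 2.87×10⁻³ m/s.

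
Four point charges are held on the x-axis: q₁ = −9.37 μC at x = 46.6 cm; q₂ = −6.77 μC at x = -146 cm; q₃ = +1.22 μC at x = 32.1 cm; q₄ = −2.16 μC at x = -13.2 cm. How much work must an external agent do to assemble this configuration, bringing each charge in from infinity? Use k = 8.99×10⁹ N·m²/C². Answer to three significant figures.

-0.103 J

The assembly work is the sum of pairwise potential energies, U = Σ_{i<j} kqᵢqⱼ/rᵢⱼ.
Pair separations: r₁₂ = 1.93 m, r₁₃ = 0.145 m, r₁₄ = 0.598 m, r₂₃ = 1.78 m, r₂₄ = 1.33 m, r₃₄ = 0.453 m.
Summing all 6 pair terms gives U = -0.103 J.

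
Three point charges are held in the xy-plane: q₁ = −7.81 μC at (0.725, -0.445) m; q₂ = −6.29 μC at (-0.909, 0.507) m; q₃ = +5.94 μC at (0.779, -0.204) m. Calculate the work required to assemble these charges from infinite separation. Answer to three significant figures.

The assembly work is the sum of pairwise potential energies, U = Σ_{i<j} kqᵢqⱼ/rᵢⱼ.
Pair separations: r₁₂ = 1.89 m, r₁₃ = 0.247 m, r₂₃ = 1.83 m.
U = (0.234) + (-1.69) + (-0.183) = -1.64 J.

-1.64 J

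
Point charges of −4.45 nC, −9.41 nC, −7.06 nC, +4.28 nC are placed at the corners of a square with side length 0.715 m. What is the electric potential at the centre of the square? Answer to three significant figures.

-296 V

Electric potential is a scalar, so the contributions from each charge add algebraically: V = Σ kqᵢ/rᵢ.
The distance from each corner to the centre is a√2/2 = 0.506 m.
V = k[(-4.45×10⁻⁹)/(0.506) + (-9.41×10⁻⁹)/(0.506) + (-7.06×10⁻⁹)/(0.506) + (4.28×10⁻⁹)/(0.506)] = -296 V.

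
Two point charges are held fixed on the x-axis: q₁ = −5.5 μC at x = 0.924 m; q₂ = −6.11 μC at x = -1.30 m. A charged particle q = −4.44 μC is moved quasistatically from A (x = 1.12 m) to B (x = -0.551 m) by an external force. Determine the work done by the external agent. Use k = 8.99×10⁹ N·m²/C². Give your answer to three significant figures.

For quasistatic motion the external work equals the change in potential energy: W_ext = qΔV = q(V_B − V_A).
At A: distances to the source charges are 0.196 m, 2.42 m; V_A = Σ kqᵢ/rᵢ = -2.75×10⁵ V.
At B: distances to the source charges are 1.48 m, 0.749 m; V_B = Σ kqᵢ/rᵢ = -1.07×10⁵ V.
ΔV = V_B − V_A = 1.68×10⁵ V.
W_ext = qΔV = (-4.44×10⁻⁶ C)(1.68×10⁵ V) = -0.746 J.

-0.746 J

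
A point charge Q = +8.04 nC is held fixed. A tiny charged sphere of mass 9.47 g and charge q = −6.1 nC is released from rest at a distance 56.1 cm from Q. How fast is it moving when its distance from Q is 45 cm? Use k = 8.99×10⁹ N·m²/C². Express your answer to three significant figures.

Only the electrostatic force acts, so mechanical energy is conserved: ½mv² = U₁ − U₂ = kQq(1/r₁ − 1/r₂).
U₁ − U₂ = (8.99×10⁹ N·m²/C²)(8.04×10⁻⁹ C)(-6.10×10⁻⁹ C)(1/0.561 − 1/0.450) = 1.94×10⁻⁷ J.
v = √(2·1.94×10⁻⁷/9.47×10⁻³) = 6.40×10⁻³ m/s.

6.40×10⁻³ m/s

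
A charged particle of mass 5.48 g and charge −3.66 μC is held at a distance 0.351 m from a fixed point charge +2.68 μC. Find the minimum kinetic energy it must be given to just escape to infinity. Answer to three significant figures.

To just escape, total mechanical energy must reach zero at infinity: ½mv²_min + U = 0, so ½mv²_min = −U = |kQq|/r.
|U| = |kQq|/r = (8.99×10⁹ N·m²/C²)(2.68×10⁻⁶)(3.66×10⁻⁶)/(0.351) = 0.251 J.

0.251 J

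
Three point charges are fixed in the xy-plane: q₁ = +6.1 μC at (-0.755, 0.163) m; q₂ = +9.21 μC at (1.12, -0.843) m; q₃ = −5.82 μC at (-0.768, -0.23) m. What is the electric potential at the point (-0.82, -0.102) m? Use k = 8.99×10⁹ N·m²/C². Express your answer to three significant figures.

Electric potential is a scalar, so the contributions from each charge add algebraically: V = Σ kqᵢ/rᵢ.
Distances from the field point to each charge: r₁ = 0.273 m, r₂ = 2.08 m, r₃ = 0.138 m.
V = k[(6.10×10⁻⁶)/(0.273) + (9.21×10⁻⁶)/(2.08) + (-5.82×10⁻⁶)/(0.138)] = -1.38×10⁵ V.

-1.38×10⁵ V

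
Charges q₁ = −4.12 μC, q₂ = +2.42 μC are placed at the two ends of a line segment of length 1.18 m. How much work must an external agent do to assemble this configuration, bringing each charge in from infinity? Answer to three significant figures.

-0.0760 J

The assembly work is the sum of pairwise potential energies, U = Σ_{i<j} kqᵢqⱼ/rᵢⱼ.
The separation is r = 1.18 m.
U = (-0.0760) = -0.0760 J.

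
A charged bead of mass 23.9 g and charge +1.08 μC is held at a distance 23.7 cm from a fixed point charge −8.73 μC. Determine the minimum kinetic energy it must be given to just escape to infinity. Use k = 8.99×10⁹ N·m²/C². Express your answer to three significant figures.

To just escape, total mechanical energy must reach zero at infinity: ½mv²_min + U = 0, so ½mv²_min = −U = |kQq|/r.
|U| = |kQq|/r = (8.99×10⁹ N·m²/C²)(8.73×10⁻⁶)(1.08×10⁻⁶)/(0.237) = 0.358 J.

0.358 J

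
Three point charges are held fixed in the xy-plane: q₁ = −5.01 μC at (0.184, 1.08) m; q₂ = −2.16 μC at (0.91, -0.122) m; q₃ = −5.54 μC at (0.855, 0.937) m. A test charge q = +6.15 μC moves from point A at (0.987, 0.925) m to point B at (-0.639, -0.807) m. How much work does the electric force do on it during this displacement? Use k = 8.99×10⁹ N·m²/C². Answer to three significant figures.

-2.42 J

The work done by the electric force is W_field = −ΔU = −q(V_B − V_A) = q(V_A − V_B).
At A: distances to the source charges are 0.818 m, 1.05 m, 0.133 m; V_A = Σ kqᵢ/rᵢ = -4.49×10⁵ V.
At B: distances to the source charges are 2.06 m, 1.69 m, 2.30 m; V_B = Σ kqᵢ/rᵢ = -5.50×10⁴ V.
ΔV = V_B − V_A = 3.94×10⁵ V.
W_field = −qΔV = −(6.15×10⁻⁶ C)(3.94×10⁵ V) = -2.42 J.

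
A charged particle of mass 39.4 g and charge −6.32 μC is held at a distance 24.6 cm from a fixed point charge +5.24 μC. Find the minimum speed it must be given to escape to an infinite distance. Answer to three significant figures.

To just escape, total mechanical energy must reach zero at infinity: ½mv²_min + U = 0, so ½mv²_min = −U = |kQq|/r.
|U| = |kQq|/r = (8.99×10⁹ N·m²/C²)(5.24×10⁻⁶)(6.32×10⁻⁶)/(0.246) = 1.21 J.
v_min = √(2|U|/m) = √(2·1.21/0.0394) = 7.84 m/s.

7.84 m/s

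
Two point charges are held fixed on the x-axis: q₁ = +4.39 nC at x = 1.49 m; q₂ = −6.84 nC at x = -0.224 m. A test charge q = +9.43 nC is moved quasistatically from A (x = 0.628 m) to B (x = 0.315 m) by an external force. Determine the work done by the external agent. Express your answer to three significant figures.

For quasistatic motion the external work equals the change in potential energy: W_ext = qΔV = q(V_B − V_A).
At A: distances to the source charges are 0.862 m, 0.852 m; V_A = Σ kqᵢ/rᵢ = -26.4 V.
At B: distances to the source charges are 1.18 m, 0.539 m; V_B = Σ kqᵢ/rᵢ = -80.5 V.
ΔV = V_B − V_A = -54.1 V.
W_ext = qΔV = (9.43×10⁻⁹ C)(-54.1 V) = -5.10×10⁻⁷ J.

-5.10×10⁻⁷ J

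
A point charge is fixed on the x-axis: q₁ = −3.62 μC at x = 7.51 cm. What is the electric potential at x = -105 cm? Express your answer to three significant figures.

Electric potential is a scalar, so the contributions from each charge add algebraically: V = Σ kqᵢ/rᵢ.
V = k[(-3.62×10⁻⁶)/(1.13)] = -2.89×10⁴ V.

-2.89×10⁴ V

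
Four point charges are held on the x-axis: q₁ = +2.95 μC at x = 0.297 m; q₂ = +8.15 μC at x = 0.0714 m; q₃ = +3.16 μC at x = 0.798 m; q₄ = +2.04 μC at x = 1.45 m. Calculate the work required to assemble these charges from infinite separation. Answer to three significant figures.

1.69 J

The assembly work is the sum of pairwise potential energies, U = Σ_{i<j} kqᵢqⱼ/rᵢⱼ.
Pair separations: r₁₂ = 0.226 m, r₁₃ = 0.501 m, r₁₄ = 1.15 m, r₂₃ = 0.727 m, r₂₄ = 1.38 m, r₃₄ = 0.652 m.
Summing all 6 pair terms gives U = 1.69 J.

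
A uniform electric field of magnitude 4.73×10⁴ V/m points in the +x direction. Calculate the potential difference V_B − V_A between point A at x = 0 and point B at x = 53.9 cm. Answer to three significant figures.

In a uniform field, potential decreases in the direction of E: V_B − V_A = −E·Δx.
V_B − V_A = −(4.73×10⁴ V/m)(0.539 m) = -2.55×10⁴ V.

-2.55×10⁴ V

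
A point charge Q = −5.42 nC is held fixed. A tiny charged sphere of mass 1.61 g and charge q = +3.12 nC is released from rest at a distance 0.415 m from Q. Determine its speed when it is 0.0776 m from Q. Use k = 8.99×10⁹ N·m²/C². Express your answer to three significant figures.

0.0445 m/s

Only the electrostatic force acts, so mechanical energy is conserved: ½mv² = U₁ − U₂ = kQq(1/r₁ − 1/r₂).
U₁ − U₂ = (8.99×10⁹ N·m²/C²)(-5.42×10⁻⁹ C)(3.12×10⁻⁹ C)(1/0.415 − 1/0.0776) = 1.59×10⁻⁶ J.
v = √(2·1.59×10⁻⁶/1.61×10⁻³) = 0.0445 m/s.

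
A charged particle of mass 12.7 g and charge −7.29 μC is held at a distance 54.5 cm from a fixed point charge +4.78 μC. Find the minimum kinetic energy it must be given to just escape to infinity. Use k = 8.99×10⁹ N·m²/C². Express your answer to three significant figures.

0.575 J

To just escape, total mechanical energy must reach zero at infinity: ½mv²_min + U = 0, so ½mv²_min = −U = |kQq|/r.
|U| = |kQq|/r = (8.99×10⁹ N·m²/C²)(4.78×10⁻⁶)(7.29×10⁻⁶)/(0.545) = 0.575 J.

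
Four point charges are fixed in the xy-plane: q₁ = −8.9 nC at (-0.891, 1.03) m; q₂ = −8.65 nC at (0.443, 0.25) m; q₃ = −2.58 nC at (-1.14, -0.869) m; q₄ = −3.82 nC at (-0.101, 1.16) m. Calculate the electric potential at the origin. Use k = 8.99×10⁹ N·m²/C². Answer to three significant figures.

-257 V

Electric potential is a scalar, so the contributions from each charge add algebraically: V = Σ kqᵢ/rᵢ.
Distances from the field point to each charge: r₁ = 1.36 m, r₂ = 0.509 m, r₃ = 1.43 m, r₄ = 1.16 m.
V = k[(-8.90×10⁻⁹)/(1.36) + (-8.65×10⁻⁹)/(0.509) + (-2.58×10⁻⁹)/(1.43) + (-3.82×10⁻⁹)/(1.16)] = -257 V.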